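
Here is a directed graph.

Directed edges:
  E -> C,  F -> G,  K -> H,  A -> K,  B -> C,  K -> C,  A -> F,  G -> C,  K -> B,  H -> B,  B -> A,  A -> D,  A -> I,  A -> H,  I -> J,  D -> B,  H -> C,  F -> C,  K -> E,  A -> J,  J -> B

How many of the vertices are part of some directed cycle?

7

A vertex is on a directed cycle iff it belongs to a strongly connected component of size ≥ 2 (or has a self-loop).
The vertices on cycles are {A, B, D, H, I, J, K} — 7 in total.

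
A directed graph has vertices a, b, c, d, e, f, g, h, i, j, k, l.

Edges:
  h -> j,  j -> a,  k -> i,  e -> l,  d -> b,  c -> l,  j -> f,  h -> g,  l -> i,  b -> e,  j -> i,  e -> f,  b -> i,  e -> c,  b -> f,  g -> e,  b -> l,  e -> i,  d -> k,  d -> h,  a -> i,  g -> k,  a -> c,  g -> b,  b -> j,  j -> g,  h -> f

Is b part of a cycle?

b is on a cycle iff b can reach itself via ≥1 edge.
b → j → g → b — yes.

Yes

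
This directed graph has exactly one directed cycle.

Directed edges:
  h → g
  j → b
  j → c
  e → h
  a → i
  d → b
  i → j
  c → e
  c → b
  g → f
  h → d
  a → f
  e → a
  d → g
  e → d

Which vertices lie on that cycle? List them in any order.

a, c, e, i, j

DFS with gray/black marking from e:
e gray
  h gray
    d gray
      b gray
      b black
      g gray
        f gray
        f black
      g black
    d black
    h→g: g black — skip
  h black
  a gray
    a→f: f black — skip
    i gray
      j gray
        c gray
          c→b: b black — skip
          c→e: e is gray → back edge
Back edge closes the cycle e → a → i → j → c → e; its vertices are {a, c, e, i, j}.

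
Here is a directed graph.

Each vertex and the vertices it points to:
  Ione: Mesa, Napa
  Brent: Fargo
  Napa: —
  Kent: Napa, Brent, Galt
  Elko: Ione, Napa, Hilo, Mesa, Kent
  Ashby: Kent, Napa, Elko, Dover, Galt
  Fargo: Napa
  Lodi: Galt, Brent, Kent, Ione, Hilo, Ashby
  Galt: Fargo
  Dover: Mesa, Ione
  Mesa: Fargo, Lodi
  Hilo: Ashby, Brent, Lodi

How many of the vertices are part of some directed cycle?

A vertex is on a directed cycle iff it belongs to a strongly connected component of size ≥ 2 (or has a self-loop).
The vertices on cycles are {Elko, Hilo, Ione, Lodi, Mesa, Ashby, Dover} — 7 in total.

7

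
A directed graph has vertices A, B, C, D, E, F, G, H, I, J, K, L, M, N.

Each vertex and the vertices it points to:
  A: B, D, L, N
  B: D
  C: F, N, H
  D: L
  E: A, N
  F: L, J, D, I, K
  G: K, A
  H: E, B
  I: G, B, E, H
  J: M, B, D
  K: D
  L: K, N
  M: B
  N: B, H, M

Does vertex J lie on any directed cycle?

No

J lies on a cycle iff there is a path from J back to itself.
Exploring from J, it never reaches itself; equivalently, its strongly connected component is a singleton.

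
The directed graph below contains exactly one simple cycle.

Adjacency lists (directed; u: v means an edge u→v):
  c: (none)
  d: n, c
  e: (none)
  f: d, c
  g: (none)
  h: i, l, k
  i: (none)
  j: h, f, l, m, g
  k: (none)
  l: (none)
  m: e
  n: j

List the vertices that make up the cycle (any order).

DFS with gray/black marking from j:
j gray
  h gray
    i gray
    i black
    l gray
    l black
    k gray
    k black
  h black
  f gray
    d gray
      n gray
        n→j: j is gray → back edge
Back edge closes the cycle j → f → d → n → j; its vertices are {d, f, j, n}.

d, f, j, n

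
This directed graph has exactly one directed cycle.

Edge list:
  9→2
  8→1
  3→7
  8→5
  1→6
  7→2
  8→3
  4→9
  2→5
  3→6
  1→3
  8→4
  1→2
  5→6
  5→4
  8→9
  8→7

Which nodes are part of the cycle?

2, 4, 5, 9

DFS with gray/black marking from 5:
5 gray
  6 gray
  6 black
  4 gray
    9 gray
      2 gray
        2→5: 5 is gray → back edge
Back edge closes the cycle 5 → 4 → 9 → 2 → 5; its vertices are {2, 4, 5, 9}.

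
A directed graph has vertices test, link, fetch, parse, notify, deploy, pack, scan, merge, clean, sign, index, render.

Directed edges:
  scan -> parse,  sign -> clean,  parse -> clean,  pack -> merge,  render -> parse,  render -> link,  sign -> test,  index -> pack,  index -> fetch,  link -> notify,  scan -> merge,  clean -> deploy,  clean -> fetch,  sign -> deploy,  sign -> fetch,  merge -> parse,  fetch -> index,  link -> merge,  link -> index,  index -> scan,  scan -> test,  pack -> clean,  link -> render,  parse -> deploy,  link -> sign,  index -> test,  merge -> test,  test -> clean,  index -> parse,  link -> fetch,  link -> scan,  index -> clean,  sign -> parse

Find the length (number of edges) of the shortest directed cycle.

For each vertex v, BFS finds the shortest path from v back to v.
The shortest such closed walk is link → render → link, length 2.

2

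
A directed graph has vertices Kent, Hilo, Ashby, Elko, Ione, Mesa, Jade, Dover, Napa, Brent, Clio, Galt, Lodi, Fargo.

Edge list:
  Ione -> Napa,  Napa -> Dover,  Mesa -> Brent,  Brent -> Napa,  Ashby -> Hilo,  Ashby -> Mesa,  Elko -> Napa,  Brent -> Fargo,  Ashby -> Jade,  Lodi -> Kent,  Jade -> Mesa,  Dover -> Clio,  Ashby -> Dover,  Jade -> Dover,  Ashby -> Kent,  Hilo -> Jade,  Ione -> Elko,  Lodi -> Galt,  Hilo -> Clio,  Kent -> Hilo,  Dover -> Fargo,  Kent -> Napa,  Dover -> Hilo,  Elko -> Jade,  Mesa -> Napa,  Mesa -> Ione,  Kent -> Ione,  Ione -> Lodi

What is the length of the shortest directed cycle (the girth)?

3

For each vertex v, BFS finds the shortest path from v back to v.
The shortest such closed walk is Ione → Lodi → Kent → Ione, length 3.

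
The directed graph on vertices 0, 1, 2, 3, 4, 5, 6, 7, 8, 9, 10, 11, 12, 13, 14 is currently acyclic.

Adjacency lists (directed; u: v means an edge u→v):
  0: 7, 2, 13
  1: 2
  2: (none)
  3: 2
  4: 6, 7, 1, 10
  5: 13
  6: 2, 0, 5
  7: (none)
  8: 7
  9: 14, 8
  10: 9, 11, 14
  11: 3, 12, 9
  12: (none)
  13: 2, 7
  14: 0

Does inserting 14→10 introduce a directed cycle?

Yes

Adding 14→10 creates a cycle iff 10 can already reach 14.
Path from 10: 10 → 14.
So 10 → … → 14 → 10 is a cycle.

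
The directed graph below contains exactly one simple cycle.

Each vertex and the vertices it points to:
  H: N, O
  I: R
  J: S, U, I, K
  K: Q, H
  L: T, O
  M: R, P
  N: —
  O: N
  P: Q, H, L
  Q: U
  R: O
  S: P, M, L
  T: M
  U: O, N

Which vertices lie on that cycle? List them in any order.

DFS with gray/black marking from P:
P gray
  Q gray
    U gray
      O gray
        N gray
        N black
      O black
      U→N: N black — skip
    U black
  Q black
  H gray
    H→N: N black — skip
    H→O: O black — skip
  H black
  L gray
    T gray
      M gray
        R gray
          R→O: O black — skip
        R black
        M→P: P is gray → back edge
Back edge closes the cycle P → L → T → M → P; its vertices are {L, M, P, T}.

L, M, P, T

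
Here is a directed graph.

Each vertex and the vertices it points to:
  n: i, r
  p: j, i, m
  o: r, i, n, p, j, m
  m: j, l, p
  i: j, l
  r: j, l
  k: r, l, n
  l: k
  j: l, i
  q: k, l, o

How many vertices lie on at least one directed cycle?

8

A vertex is on a directed cycle iff it belongs to a strongly connected component of size ≥ 2 (or has a self-loop).
The vertices on cycles are {i, j, k, l, m, n, p, r} — 8 in total.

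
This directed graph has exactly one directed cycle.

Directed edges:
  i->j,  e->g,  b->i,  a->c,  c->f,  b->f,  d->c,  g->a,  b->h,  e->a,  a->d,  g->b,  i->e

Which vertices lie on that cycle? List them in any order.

b, e, g, i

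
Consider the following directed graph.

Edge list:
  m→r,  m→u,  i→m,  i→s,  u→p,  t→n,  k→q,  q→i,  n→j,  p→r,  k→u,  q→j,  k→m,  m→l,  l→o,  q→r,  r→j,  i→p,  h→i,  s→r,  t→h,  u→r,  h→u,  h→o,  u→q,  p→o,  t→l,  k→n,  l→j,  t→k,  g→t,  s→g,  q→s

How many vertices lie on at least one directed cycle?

9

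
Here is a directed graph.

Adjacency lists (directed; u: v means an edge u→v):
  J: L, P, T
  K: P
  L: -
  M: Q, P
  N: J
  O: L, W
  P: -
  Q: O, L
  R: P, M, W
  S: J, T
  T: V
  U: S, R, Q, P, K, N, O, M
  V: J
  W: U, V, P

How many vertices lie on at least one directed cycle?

A vertex is on a directed cycle iff it belongs to a strongly connected component of size ≥ 2 (or has a self-loop).
The vertices on cycles are {J, M, O, Q, R, T, U, V, W} — 9 in total.

9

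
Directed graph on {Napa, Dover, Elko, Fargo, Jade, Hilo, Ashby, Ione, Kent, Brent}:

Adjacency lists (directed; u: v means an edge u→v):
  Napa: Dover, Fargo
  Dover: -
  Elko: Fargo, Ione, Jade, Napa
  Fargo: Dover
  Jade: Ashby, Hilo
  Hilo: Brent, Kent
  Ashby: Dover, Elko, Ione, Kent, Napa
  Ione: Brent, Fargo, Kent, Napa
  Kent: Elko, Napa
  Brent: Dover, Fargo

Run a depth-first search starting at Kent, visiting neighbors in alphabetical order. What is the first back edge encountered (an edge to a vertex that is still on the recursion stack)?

Ione→Kent

DFS from Kent (visiting neighbors in alphabetical order); mark gray on enter, black on exit:
Kent gray
  Elko gray
    Fargo gray
      Dover gray
      Dover black
    Fargo black
    Ione gray
      Brent gray
        Brent→Dover: Dover black — skip
        Brent→Fargo: Fargo black — skip
      Brent black
      Ione→Fargo: Fargo black — skip
      Ione→Kent: Kent is gray → back edge
First back edge: Ione → Kent.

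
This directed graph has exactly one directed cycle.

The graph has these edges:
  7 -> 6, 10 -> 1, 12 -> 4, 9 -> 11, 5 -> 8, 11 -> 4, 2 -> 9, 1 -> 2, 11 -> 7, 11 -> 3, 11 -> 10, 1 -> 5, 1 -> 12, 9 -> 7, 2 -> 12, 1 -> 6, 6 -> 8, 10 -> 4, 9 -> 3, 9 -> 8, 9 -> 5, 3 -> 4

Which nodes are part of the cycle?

1, 2, 9, 10, 11

DFS with gray/black marking from 1:
1 gray
  5 gray
    8 gray
    8 black
  5 black
  12 gray
    4 gray
    4 black
  12 black
  6 gray
    6→8: 8 black — skip
  6 black
  2 gray
    9 gray
      11 gray
        11→4: 4 black — skip
        10 gray
          10→1: 1 is gray → back edge
Back edge closes the cycle 1 → 2 → 9 → 11 → 10 → 1; its vertices are {1, 2, 9, 10, 11}.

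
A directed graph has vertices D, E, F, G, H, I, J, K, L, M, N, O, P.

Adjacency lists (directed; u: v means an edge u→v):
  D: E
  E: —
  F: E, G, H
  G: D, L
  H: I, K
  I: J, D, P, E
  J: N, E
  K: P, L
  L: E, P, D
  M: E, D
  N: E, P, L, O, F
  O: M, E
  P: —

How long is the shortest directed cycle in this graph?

5

For each vertex v, BFS finds the shortest path from v back to v.
The shortest such closed walk is F → H → I → J → N → F, length 5.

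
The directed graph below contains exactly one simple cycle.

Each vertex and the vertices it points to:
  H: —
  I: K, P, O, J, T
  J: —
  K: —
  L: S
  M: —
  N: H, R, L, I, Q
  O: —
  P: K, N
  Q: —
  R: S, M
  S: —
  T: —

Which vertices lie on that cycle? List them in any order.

I, N, P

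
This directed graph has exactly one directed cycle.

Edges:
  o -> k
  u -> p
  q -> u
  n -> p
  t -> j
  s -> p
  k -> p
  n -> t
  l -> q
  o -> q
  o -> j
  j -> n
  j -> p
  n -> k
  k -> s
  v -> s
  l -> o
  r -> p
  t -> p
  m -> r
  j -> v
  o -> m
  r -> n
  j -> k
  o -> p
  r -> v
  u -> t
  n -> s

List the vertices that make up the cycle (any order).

DFS with gray/black marking from j:
j gray
  v gray
    s gray
      p gray
      p black
    s black
  v black
  n gray
    k gray
      k→s: s black — skip
      k→p: p black — skip
    k black
    n→s: s black — skip
    n→p: p black — skip
    t gray
      t→j: j is gray → back edge
Back edge closes the cycle j → n → t → j; its vertices are {j, n, t}.

j, n, t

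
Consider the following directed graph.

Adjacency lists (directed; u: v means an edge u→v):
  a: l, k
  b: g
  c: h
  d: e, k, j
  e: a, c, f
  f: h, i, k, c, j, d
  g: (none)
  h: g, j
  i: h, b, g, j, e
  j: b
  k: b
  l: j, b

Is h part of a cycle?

No

h lies on a cycle iff there is a path from h back to itself.
Exploring from h, it never reaches itself; equivalently, its strongly connected component is a singleton.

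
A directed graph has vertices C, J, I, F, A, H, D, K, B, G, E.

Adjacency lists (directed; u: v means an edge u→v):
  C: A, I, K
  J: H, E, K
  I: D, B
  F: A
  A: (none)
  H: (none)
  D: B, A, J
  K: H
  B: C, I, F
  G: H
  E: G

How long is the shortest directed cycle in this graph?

2

For each vertex v, BFS finds the shortest path from v back to v.
The shortest such closed walk is B → I → B, length 2.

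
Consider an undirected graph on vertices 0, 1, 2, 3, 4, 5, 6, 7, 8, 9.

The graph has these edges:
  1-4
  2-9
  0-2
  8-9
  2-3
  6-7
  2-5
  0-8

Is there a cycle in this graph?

Yes

DFS, tracking each vertex's parent; an edge to a visited non-parent vertex closes a cycle.
Start from 7:
visit 7 (parent –)
  visit 6 (parent 7)
    6–7: parent, skip
visit 0 (parent –)
  visit 2 (parent 0)
    2–0: parent, skip
    visit 3 (parent 2)
      3–2: parent, skip
    visit 5 (parent 2)
      5–2: parent, skip
    visit 9 (parent 2)
      visit 8 (parent 9)
        8–0: 0 visited and ≠ parent → cycle
Cycle: 0 – 2 – 9 – 8 – 0.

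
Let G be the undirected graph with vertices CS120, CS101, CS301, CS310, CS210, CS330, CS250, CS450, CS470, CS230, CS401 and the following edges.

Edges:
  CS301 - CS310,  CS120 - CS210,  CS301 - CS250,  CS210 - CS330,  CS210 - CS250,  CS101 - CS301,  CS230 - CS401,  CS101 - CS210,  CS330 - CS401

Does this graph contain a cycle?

Yes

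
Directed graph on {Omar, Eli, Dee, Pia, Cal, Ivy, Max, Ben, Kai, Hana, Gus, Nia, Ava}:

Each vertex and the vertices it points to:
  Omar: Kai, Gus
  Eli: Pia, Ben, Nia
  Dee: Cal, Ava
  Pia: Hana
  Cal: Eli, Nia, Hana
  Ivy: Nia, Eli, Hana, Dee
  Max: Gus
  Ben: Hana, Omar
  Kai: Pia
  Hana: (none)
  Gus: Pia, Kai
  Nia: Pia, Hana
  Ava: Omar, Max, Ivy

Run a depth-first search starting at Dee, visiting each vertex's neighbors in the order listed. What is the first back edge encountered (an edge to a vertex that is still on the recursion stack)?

DFS from Dee (visiting each vertex's neighbors in the order listed); mark gray on enter, black on exit:
Dee gray
  Cal gray
    Eli gray
      Pia gray
        Hana gray
        Hana black
      Pia black
      Ben gray
        Ben→Hana: Hana black — skip
        Omar gray
          Kai gray
            Kai→Pia: Pia black — skip
          Kai black
          Gus gray
            Gus→Pia: Pia black — skip
            Gus→Kai: Kai black — skip
          Gus black
        Omar black
      Ben black
      Nia gray
        Nia→Pia: Pia black — skip
        Nia→Hana: Hana black — skip
      Nia black
    Eli black
    Cal→Nia: Nia black — skip
    Cal→Hana: Hana black — skip
  Cal black
  Ava gray
    Ava→Omar: Omar black — skip
    Max gray
      Max→Gus: Gus black — skip
    Max black
    Ivy gray
      Ivy→Nia: Nia black — skip
      Ivy→Eli: Eli black — skip
      Ivy→Hana: Hana black — skip
      Ivy→Dee: Dee is gray → back edge
First back edge: Ivy → Dee.

Ivy->Dee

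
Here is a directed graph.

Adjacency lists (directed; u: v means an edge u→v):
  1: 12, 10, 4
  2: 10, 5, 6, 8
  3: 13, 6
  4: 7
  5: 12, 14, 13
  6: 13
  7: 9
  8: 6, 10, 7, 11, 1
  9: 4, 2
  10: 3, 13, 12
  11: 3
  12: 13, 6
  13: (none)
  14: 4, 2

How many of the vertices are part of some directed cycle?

A vertex is on a directed cycle iff it belongs to a strongly connected component of size ≥ 2 (or has a self-loop).
The vertices on cycles are {1, 2, 4, 5, 7, 8, 9, 14} — 8 in total.

8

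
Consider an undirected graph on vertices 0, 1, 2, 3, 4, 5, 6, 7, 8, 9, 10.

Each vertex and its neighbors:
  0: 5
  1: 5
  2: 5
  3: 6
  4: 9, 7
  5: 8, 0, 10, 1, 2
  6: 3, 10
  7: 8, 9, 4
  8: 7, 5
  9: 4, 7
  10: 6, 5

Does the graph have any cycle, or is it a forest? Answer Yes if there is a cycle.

Yes

DFS, tracking each vertex's parent; an edge to a visited non-parent vertex closes a cycle.
Start from 7:
visit 7 (parent –)
  visit 8 (parent 7)
    8–7: parent, skip
    visit 5 (parent 8)
      5–8: parent, skip
      visit 0 (parent 5)
        0–5: parent, skip
      visit 10 (parent 5)
        visit 6 (parent 10)
          visit 3 (parent 6)
            3–6: parent, skip
          6–10: parent, skip
        10–5: parent, skip
      visit 1 (parent 5)
        1–5: parent, skip
      visit 2 (parent 5)
        2–5: parent, skip
  visit 9 (parent 7)
    visit 4 (parent 9)
      4–9: parent, skip
      4–7: 7 visited and ≠ parent → cycle
Cycle: 7 – 9 – 4 – 7.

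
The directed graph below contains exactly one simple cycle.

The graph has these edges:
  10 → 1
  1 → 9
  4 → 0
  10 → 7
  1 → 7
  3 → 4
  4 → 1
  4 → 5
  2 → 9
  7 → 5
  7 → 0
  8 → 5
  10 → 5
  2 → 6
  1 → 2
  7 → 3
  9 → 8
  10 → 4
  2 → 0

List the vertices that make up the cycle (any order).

1, 3, 4, 7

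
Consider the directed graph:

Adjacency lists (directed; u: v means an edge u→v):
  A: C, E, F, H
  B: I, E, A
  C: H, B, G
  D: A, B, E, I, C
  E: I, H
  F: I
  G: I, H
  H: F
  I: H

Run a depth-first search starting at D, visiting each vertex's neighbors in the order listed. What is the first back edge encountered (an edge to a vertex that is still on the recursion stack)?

I→H

DFS from D (visiting each vertex's neighbors in the order listed); mark gray on enter, black on exit:
D gray
  A gray
    C gray
      H gray
        F gray
          I gray
            I→H: H is gray → back edge
First back edge: I → H.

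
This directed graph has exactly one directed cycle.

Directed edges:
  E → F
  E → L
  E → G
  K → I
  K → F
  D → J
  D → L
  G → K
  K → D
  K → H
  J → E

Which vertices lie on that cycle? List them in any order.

DFS with gray/black marking from G:
G gray
  K gray
    D gray
      J gray
        E gray
          L gray
          L black
          E→G: G is gray → back edge
Back edge closes the cycle G → K → D → J → E → G; its vertices are {D, E, G, J, K}.

D, E, G, J, K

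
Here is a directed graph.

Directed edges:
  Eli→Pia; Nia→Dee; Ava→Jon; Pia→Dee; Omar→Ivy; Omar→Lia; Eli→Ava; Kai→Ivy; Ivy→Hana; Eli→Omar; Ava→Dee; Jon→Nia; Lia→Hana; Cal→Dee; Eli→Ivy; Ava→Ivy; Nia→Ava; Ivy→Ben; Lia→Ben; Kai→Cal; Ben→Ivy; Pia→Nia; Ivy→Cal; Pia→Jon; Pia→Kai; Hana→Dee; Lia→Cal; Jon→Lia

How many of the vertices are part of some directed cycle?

A vertex is on a directed cycle iff it belongs to a strongly connected component of size ≥ 2 (or has a self-loop).
The vertices on cycles are {Ava, Ben, Ivy, Jon, Nia} — 5 in total.

5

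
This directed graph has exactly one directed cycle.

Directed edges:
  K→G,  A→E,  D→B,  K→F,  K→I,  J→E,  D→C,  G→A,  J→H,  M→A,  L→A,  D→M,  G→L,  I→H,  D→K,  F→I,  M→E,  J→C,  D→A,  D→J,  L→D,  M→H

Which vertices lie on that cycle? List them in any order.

D, G, K, L

DFS with gray/black marking from D:
D gray
  M gray
    A gray
      E gray
      E black
    A black
    H gray
    H black
    M→E: E black — skip
  M black
  D→A: A black — skip
  B gray
  B black
  C gray
  C black
  J gray
    J→E: E black — skip
    J→C: C black — skip
    J→H: H black — skip
  J black
  K gray
    I gray
      I→H: H black — skip
    I black
    F gray
      F→I: I black — skip
    F black
    G gray
      L gray
        L→A: A black — skip
        L→D: D is gray → back edge
Back edge closes the cycle D → K → G → L → D; its vertices are {D, G, K, L}.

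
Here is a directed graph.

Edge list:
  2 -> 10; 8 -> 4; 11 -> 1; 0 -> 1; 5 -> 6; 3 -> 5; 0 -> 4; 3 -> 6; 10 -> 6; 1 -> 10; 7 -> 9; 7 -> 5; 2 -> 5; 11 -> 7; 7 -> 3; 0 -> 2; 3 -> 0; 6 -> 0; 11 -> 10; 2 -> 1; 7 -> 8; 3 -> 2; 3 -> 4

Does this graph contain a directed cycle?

Yes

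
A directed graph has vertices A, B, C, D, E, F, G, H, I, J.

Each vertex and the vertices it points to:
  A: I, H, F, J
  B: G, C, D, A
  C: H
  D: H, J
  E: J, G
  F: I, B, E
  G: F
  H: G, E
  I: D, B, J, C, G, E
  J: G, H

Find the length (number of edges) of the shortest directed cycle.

3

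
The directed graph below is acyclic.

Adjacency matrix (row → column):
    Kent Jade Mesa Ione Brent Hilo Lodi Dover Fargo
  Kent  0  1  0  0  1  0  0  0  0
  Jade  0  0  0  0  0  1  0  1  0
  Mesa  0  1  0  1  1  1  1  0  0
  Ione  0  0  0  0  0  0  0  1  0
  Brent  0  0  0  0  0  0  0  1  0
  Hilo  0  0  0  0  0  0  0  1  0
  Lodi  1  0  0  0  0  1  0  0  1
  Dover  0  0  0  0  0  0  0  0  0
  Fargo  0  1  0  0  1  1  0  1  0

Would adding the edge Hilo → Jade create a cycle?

Adding Hilo→Jade creates a cycle iff Jade can already reach Hilo.
Path from Jade: Jade → Hilo.
So Jade → … → Hilo → Jade is a cycle.

Yes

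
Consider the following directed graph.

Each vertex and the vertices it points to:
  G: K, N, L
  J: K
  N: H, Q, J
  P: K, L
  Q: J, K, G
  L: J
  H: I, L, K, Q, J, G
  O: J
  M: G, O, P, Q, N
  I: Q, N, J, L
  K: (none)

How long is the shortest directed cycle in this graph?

For each vertex v, BFS finds the shortest path from v back to v.
The shortest such closed walk is G → N → H → G, length 3.

3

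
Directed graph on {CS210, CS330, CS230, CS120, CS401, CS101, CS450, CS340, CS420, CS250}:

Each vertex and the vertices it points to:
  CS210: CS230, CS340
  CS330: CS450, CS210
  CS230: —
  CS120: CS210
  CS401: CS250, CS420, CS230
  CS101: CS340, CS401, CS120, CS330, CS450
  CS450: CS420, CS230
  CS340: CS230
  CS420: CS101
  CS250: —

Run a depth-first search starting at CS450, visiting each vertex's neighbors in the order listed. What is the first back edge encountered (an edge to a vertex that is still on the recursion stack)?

CS401->CS420

DFS from CS450 (visiting each vertex's neighbors in the order listed); mark gray on enter, black on exit:
CS450 gray
  CS420 gray
    CS101 gray
      CS340 gray
        CS230 gray
        CS230 black
      CS340 black
      CS401 gray
        CS250 gray
        CS250 black
        CS401→CS420: CS420 is gray → back edge
First back edge: CS401 → CS420.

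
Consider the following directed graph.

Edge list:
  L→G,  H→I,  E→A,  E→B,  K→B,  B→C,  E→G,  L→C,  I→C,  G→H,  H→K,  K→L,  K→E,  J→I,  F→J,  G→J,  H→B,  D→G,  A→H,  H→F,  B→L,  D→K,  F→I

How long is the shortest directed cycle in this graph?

4

For each vertex v, BFS finds the shortest path from v back to v.
The shortest such closed walk is G → H → B → L → G, length 4.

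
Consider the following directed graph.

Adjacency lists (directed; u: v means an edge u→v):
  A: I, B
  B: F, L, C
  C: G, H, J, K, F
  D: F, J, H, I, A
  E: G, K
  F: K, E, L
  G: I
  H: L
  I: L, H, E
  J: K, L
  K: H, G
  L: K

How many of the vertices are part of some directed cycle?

6

A vertex is on a directed cycle iff it belongs to a strongly connected component of size ≥ 2 (or has a self-loop).
The vertices on cycles are {E, G, H, I, K, L} — 6 in total.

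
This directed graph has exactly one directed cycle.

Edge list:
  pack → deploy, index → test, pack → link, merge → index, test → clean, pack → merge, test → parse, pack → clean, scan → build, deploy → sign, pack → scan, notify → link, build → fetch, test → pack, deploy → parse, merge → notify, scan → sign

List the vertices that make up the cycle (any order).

DFS with gray/black marking from pack:
pack gray
  clean gray
  clean black
  deploy gray
    parse gray
    parse black
    sign gray
    sign black
  deploy black
  scan gray
    build gray
      fetch gray
      fetch black
    build black
    scan→sign: sign black — skip
  scan black
  link gray
  link black
  merge gray
    notify gray
      notify→link: link black — skip
    notify black
    index gray
      test gray
        test→pack: pack is gray → back edge
Back edge closes the cycle pack → merge → index → test → pack; its vertices are {pack, test, index, merge}.

pack, test, index, merge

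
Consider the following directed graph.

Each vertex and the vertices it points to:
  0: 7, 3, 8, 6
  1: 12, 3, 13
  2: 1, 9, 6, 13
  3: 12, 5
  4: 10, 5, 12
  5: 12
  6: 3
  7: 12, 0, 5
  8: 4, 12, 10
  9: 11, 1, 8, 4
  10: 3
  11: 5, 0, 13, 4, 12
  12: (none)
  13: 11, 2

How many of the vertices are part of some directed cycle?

7

A vertex is on a directed cycle iff it belongs to a strongly connected component of size ≥ 2 (or has a self-loop).
The vertices on cycles are {0, 1, 2, 7, 9, 11, 13} — 7 in total.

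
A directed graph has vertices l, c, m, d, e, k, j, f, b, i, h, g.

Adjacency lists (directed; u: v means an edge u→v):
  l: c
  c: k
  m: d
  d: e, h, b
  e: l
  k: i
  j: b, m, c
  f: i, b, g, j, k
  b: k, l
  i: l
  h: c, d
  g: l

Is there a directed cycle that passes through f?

f lies on a cycle iff there is a path from f back to itself.
Exploring from f, it never reaches itself; equivalently, its strongly connected component is a singleton.

No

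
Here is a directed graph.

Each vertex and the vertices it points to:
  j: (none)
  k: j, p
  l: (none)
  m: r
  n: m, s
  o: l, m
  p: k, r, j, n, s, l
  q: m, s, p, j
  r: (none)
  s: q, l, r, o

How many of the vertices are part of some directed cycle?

A vertex is on a directed cycle iff it belongs to a strongly connected component of size ≥ 2 (or has a self-loop).
The vertices on cycles are {k, n, p, q, s} — 5 in total.

5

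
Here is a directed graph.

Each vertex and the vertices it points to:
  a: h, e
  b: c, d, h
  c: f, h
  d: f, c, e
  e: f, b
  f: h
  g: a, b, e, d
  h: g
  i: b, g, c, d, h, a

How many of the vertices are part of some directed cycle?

A vertex is on a directed cycle iff it belongs to a strongly connected component of size ≥ 2 (or has a self-loop).
The vertices on cycles are {a, b, c, d, e, f, g, h} — 8 in total.

8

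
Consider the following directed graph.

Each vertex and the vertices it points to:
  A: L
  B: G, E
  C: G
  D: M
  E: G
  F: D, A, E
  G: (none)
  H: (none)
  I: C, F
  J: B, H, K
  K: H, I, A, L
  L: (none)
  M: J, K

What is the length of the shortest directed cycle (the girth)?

5

For each vertex v, BFS finds the shortest path from v back to v.
The shortest such closed walk is K → I → F → D → M → K, length 5.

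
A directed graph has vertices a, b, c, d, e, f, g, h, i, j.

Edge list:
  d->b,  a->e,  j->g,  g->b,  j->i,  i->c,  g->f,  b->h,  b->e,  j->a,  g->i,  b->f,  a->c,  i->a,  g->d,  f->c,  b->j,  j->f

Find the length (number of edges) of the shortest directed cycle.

3

For each vertex v, BFS finds the shortest path from v back to v.
The shortest such closed walk is g → b → j → g, length 3.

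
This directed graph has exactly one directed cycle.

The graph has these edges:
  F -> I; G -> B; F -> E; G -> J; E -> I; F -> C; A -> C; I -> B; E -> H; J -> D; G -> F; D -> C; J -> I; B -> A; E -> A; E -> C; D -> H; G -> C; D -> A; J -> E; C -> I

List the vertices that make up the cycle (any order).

A, B, C, I

DFS with gray/black marking from B:
B gray
  A gray
    C gray
      I gray
        I→B: B is gray → back edge
Back edge closes the cycle B → A → C → I → B; its vertices are {A, B, C, I}.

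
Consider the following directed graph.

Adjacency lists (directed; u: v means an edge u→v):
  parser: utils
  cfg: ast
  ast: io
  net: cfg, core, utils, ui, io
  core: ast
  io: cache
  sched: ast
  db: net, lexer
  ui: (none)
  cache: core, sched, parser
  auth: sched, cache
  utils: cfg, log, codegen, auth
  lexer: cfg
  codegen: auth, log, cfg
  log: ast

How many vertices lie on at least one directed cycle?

11

A vertex is on a directed cycle iff it belongs to a strongly connected component of size ≥ 2 (or has a self-loop).
The vertices on cycles are {io, ast, cfg, log, auth, core, cache, sched, utils, parser, codegen} — 11 in total.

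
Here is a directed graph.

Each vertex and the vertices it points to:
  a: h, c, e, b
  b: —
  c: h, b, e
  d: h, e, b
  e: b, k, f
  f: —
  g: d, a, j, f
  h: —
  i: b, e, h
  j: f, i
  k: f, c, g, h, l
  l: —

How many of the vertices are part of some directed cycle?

8

A vertex is on a directed cycle iff it belongs to a strongly connected component of size ≥ 2 (or has a self-loop).
The vertices on cycles are {a, c, d, e, g, i, j, k} — 8 in total.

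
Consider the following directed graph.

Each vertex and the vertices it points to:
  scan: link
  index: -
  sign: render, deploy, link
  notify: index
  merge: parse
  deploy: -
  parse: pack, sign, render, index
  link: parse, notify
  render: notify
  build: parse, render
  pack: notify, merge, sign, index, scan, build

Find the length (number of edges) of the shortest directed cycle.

For each vertex v, BFS finds the shortest path from v back to v.
The shortest such closed walk is pack → build → parse → pack, length 3.

3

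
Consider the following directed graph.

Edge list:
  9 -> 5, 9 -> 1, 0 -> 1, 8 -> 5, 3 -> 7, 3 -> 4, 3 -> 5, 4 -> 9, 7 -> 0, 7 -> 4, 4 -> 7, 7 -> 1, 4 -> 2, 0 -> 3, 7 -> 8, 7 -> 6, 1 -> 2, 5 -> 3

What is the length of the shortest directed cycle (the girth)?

For each vertex v, BFS finds the shortest path from v back to v.
The shortest such closed walk is 7 → 4 → 7, length 2.

2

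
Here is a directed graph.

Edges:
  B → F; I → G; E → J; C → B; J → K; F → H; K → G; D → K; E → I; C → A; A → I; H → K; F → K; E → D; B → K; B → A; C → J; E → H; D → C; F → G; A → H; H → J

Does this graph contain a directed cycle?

No

DFS with white/gray/black marking, starting from A:
A gray
  H gray
    J gray
      K gray
        G gray
        G black
      K black
    J black
    H→K: K black — skip
  H black
  I gray
    I→G: G black — skip
  I black
A black
B gray
  B→A: A black — skip
  B→K: K black — skip
  F gray
    F→K: K black — skip
    F→G: G black — skip
    F→H: H black — skip
  F black
B black
C gray
  C→A: A black — skip
  C→B: B black — skip
  C→J: J black — skip
C black
D gray
  D→C: C black — skip
  D→K: K black — skip
D black
E gray
  E→J: J black — skip
  E→H: H black — skip
  E→I: I black — skip
  E→D: D black — skip
E black
Every edge goes to a white or black vertex — no back edge, so the graph is acyclic.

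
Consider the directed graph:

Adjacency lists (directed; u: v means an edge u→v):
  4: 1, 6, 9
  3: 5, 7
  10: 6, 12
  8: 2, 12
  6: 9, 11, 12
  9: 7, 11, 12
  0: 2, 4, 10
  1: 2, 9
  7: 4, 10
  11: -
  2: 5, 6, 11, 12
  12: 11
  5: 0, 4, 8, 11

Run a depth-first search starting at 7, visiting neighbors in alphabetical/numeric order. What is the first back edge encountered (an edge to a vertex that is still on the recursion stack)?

0->2

DFS from 7 (visiting neighbors in alphabetical/numeric order); mark gray on enter, black on exit:
7 gray
  4 gray
    1 gray
      2 gray
        5 gray
          0 gray
            0→2: 2 is gray → back edge
First back edge: 0 → 2.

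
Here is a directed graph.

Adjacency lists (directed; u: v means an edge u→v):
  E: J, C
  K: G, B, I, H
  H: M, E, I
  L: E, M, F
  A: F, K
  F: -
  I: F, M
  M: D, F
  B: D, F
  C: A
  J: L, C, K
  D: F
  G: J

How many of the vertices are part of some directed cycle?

A vertex is on a directed cycle iff it belongs to a strongly connected component of size ≥ 2 (or has a self-loop).
The vertices on cycles are {A, C, E, G, H, J, K, L} — 8 in total.

8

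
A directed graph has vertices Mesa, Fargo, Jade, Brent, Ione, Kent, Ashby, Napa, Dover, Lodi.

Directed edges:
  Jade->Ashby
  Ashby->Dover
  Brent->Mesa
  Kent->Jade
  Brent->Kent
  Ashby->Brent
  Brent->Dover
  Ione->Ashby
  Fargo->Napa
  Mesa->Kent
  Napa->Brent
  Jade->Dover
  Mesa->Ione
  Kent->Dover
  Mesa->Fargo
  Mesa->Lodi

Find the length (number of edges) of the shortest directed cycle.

For each vertex v, BFS finds the shortest path from v back to v.
The shortest such closed walk is Mesa → Ione → Ashby → Brent → Mesa, length 4.

4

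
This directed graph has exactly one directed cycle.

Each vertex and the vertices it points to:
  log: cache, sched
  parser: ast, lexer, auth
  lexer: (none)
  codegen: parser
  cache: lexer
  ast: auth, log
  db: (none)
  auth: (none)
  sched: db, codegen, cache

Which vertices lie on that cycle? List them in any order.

ast, log, sched, parser, codegen

DFS with gray/black marking from log:
log gray
  cache gray
    lexer gray
    lexer black
  cache black
  sched gray
    db gray
    db black
    codegen gray
      parser gray
        ast gray
          auth gray
          auth black
          ast→log: log is gray → back edge
Back edge closes the cycle log → sched → codegen → parser → ast → log; its vertices are {ast, log, sched, parser, codegen}.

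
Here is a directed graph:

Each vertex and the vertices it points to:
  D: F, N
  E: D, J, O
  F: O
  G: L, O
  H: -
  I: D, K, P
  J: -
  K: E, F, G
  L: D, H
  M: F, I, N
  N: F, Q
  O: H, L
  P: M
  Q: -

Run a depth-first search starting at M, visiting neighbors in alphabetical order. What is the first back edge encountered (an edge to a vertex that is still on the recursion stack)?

D→F

DFS from M (visiting neighbors in alphabetical order); mark gray on enter, black on exit:
M gray
  F gray
    O gray
      H gray
      H black
      L gray
        D gray
          D→F: F is gray → back edge
First back edge: D → F.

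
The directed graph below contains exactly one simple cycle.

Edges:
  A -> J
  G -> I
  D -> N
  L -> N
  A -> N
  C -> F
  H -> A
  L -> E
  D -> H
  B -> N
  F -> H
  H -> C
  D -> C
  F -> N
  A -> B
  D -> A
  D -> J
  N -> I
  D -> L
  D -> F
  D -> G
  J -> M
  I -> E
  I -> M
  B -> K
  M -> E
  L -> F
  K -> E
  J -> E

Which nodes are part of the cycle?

DFS with gray/black marking from H:
H gray
  A gray
    J gray
      E gray
      E black
      M gray
        M→E: E black — skip
      M black
    J black
    B gray
      N gray
        I gray
          I→E: E black — skip
          I→M: M black — skip
        I black
      N black
      K gray
        K→E: E black — skip
      K black
    B black
    A→N: N black — skip
  A black
  C gray
    F gray
      F→H: H is gray → back edge
Back edge closes the cycle H → C → F → H; its vertices are {C, F, H}.

C, F, H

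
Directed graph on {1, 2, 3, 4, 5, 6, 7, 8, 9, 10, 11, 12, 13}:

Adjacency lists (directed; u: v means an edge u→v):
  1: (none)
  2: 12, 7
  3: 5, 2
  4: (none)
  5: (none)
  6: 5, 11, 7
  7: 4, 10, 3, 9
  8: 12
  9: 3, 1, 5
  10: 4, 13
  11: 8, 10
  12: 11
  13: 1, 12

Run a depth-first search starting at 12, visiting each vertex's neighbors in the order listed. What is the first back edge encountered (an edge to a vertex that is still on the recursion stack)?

8->12

DFS from 12 (visiting each vertex's neighbors in the order listed); mark gray on enter, black on exit:
12 gray
  11 gray
    8 gray
      8→12: 12 is gray → back edge
First back edge: 8 → 12.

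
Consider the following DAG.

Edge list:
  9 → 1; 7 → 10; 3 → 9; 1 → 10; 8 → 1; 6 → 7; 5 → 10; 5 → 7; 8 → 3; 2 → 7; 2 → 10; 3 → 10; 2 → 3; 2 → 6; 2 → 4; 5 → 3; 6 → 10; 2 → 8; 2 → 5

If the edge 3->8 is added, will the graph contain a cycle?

Yes

Adding 3→8 creates a cycle iff 8 can already reach 3.
Path from 8: 8 → 3.
So 8 → … → 3 → 8 is a cycle.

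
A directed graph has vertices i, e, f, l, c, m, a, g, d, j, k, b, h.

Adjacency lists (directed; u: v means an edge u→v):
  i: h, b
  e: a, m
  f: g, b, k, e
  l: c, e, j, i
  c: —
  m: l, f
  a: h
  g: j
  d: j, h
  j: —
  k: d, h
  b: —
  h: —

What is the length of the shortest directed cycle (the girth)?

For each vertex v, BFS finds the shortest path from v back to v.
The shortest such closed walk is m → f → e → m, length 3.

3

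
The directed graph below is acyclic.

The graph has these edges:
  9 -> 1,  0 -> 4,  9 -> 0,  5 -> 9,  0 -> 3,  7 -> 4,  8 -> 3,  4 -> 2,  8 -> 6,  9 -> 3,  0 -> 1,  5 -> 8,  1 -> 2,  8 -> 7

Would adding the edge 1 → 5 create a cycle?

Yes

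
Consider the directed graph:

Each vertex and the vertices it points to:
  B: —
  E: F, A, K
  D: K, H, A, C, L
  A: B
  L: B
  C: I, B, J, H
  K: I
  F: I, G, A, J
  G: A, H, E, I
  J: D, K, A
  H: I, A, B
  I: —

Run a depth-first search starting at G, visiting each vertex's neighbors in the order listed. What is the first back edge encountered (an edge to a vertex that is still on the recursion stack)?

F->G

DFS from G (visiting each vertex's neighbors in the order listed); mark gray on enter, black on exit:
G gray
  A gray
    B gray
    B black
  A black
  H gray
    I gray
    I black
    H→A: A black — skip
    H→B: B black — skip
  H black
  E gray
    F gray
      F→I: I black — skip
      F→G: G is gray → back edge
First back edge: F → G.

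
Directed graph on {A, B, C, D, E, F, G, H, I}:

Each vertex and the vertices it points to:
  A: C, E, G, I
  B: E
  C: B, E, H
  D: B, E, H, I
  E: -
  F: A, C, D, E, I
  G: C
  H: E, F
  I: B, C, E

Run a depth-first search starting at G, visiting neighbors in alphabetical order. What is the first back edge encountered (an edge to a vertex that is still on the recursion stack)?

A→C

DFS from G (visiting neighbors in alphabetical order); mark gray on enter, black on exit:
G gray
  C gray
    B gray
      E gray
      E black
    B black
    C→E: E black — skip
    H gray
      H→E: E black — skip
      F gray
        A gray
          A→C: C is gray → back edge
First back edge: A → C.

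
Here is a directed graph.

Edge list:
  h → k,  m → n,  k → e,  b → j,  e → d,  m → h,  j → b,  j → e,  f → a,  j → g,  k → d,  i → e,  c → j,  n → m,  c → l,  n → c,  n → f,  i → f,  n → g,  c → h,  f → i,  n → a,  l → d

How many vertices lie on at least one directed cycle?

A vertex is on a directed cycle iff it belongs to a strongly connected component of size ≥ 2 (or has a self-loop).
The vertices on cycles are {b, f, i, j, m, n} — 6 in total.

6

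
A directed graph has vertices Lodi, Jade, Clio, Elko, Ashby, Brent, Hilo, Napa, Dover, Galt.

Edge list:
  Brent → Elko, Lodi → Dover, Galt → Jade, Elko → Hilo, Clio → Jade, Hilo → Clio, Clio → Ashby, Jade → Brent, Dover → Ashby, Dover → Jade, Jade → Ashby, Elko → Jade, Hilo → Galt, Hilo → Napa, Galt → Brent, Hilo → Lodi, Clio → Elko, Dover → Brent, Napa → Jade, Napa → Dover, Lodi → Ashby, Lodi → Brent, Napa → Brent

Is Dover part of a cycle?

Yes

Dover is on a cycle iff Dover can reach itself via ≥1 edge.
Dover → Brent → Elko → Hilo → Napa → Dover — yes.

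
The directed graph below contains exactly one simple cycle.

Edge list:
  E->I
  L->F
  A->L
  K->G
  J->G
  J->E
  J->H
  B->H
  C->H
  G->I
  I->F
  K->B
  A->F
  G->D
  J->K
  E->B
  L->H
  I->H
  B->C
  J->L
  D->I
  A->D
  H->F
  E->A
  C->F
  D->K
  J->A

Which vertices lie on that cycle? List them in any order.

DFS with gray/black marking from K:
K gray
  G gray
    I gray
      F gray
      F black
      H gray
        H→F: F black — skip
      H black
    I black
    D gray
      D→I: I black — skip
      D→K: K is gray → back edge
Back edge closes the cycle K → G → D → K; its vertices are {D, G, K}.

D, G, K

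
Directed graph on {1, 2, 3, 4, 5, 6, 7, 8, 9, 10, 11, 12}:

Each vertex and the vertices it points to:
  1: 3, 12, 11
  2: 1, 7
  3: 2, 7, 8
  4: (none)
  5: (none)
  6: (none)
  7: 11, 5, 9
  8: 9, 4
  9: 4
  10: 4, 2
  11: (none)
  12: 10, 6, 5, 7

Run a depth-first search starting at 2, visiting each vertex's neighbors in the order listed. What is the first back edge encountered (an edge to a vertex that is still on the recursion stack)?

DFS from 2 (visiting each vertex's neighbors in the order listed); mark gray on enter, black on exit:
2 gray
  1 gray
    3 gray
      3→2: 2 is gray → back edge
First back edge: 3 → 2.

3→2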